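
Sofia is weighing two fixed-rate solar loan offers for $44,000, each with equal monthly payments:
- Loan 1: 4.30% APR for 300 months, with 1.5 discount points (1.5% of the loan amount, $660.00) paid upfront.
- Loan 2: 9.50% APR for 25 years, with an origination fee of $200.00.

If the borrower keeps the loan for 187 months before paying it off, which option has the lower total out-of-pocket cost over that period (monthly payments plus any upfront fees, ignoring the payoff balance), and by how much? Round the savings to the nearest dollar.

Loan 1 by $26,623

Loan 1: at 4.30% the monthly rate is 0.0035833, so the payment is 44,000 × 0.0035833 / (1 − 1.0035833^−300) = $239.60.
Loan 2: monthly rate = 9.5%/12 = 0.0079167; payment = 44,000 × 0.0079167 / (1 − (1+0.0079167)^−300) = $384.43.
Over 187 months: Loan 1 costs 187 × $239.60 + $660.00 = $45,465.20; Loan 2 costs 187 × $384.43 + $200.00 = $72,088.41.
Loan 1 is cheaper by $72,088.41 − $45,465.20 = $26,623.21.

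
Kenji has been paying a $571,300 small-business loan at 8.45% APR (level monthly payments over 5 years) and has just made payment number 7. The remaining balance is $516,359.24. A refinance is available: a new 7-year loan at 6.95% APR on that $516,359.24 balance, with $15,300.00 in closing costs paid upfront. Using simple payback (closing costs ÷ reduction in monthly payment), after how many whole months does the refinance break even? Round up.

Current payment = 571,300 × 8.45%/12 / (1 − (1+0.0070417)^−60) = $11,707.33.
Refinanced payment = 516,359.24 × 0.0057917 / (1 − (1+0.0057917)^−84) = $7,780.63.
Monthly savings = $11,707.33 − $7,780.63 = $3,926.70.
Break-even = $15,300.00 / $3,926.70 = 3.90 → 4 months.

4 months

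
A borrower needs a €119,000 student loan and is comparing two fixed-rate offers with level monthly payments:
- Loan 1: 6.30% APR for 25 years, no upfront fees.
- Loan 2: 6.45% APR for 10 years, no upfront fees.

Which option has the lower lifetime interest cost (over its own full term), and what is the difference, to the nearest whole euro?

Loan 2 by €74,823

Loan 1: monthly rate = 6.3%/12 = 0.0052500; payment = 119,000 × 0.0052500 / (1 − (1+0.0052500)^−300) = €788.69.
Total interest on Loan 1 = 300 × €788.69 − €119,000 = €117,607.00.
Loan 2: monthly rate = 6.45%/12 = 0.0053750; payment = 119,000 × 0.0053750 / (1 − (1+0.0053750)^−120) = €1,348.20.
Total interest on Loan 2 = 120 × €1,348.20 − €119,000 = €42,784.00.
Loan 2 is lower by €74,823.00.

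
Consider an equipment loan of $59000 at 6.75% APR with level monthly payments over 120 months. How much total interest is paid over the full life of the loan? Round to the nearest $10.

Monthly rate = 6.75%/12 = 0.0056250; payment = 59,000 × 0.0056250 / (1 − (1+0.0056250)^−120) = $677.46.
Total paid = 120 × $677.46 = $81,295.20; interest = $81,295.20 − $59,000 = $22,295.20.

$22,300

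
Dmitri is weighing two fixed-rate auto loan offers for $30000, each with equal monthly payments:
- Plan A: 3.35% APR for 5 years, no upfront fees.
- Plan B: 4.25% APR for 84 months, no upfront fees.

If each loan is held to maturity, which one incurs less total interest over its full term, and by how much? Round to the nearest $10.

Plan A by $2,110

Plan A: monthly rate = 3.35%/12 = 0.0027917; payment = 30,000 × 0.0027917 / (1 − (1+0.0027917)^−60) = $543.74.
Total interest on Plan A = 60 × $543.74 − $30,000 = $2,624.40.
Plan B: monthly rate = 4.25%/12 = 0.0035417; payment = 30,000 × 0.0035417 / (1 − (1+0.0035417)^−84) = $413.53.
Total interest on Plan B = 84 × $413.53 − $30,000 = $4,736.52.
Plan A is lower by $2,112.12.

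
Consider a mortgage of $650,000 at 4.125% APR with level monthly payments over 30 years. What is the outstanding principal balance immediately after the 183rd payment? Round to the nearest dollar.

With monthly rate i = 4.125%/12 = 0.0034375, the balance after k of n payments is P · [(1+i)^n − (1+i)^k] / [(1+i)^n − 1].
(1+0.0034375)^360 = 3.43967816 and (1+0.0034375)^183 = 1.87382870, so the balance is 650,000 × (3.43967816 − 1.87382870) / (3.43967816 − 1) = $417,187.06.

$417,187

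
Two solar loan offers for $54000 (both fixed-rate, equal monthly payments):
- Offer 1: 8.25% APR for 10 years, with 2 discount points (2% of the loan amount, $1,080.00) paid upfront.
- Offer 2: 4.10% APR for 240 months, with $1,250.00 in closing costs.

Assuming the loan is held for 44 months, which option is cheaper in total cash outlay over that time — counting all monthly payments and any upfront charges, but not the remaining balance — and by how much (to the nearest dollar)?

Offer 1: monthly rate = 8.25%/12 = 0.0068750; payment = 54,000 × 0.0068750 / (1 − (1+0.0068750)^−120) = $662.32.
Offer 2: at 4.10% the monthly rate is 0.0034167, so the payment is 54,000 × 0.0034167 / (1 − 1.0034167^−240) = $330.08.
Over 44 months: Offer 1 costs 44 × $662.32 + $1,080.00 = $30,222.08; Offer 2 costs 44 × $330.08 + $1,250.00 = $15,773.52.
Offer 2 is cheaper by $30,222.08 − $15,773.52 = $14,448.56.

Offer 2 by $14,449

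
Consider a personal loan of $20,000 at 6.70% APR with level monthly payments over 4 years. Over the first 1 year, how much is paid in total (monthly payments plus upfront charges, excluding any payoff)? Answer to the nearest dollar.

At 6.70% the monthly rate is 0.0055833, so the payment is 20,000 × 0.0055833 / (1 − 1.0055833^−48) = $476.15.
Total outlay = 12 × $476.15 = $5,713.80.

$5,714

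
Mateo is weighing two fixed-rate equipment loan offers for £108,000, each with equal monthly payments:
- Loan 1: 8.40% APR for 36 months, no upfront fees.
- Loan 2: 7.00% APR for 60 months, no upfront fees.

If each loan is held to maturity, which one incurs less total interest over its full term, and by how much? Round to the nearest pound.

Loan 1 by £5,757

Loan 1: monthly rate = 8.4%/12 = 0.0070000; payment = 108,000 × 0.0070000 / (1 − (1+0.0070000)^−36) = £3,404.29.
Total interest on Loan 1 = 36 × £3,404.29 − £108,000 = £14,554.44.
Loan 2: monthly rate = 7%/12 = 0.0058333; payment = 108,000 × 0.0058333 / (1 − (1+0.0058333)^−60) = £2,138.53.
Total interest on Loan 2 = 60 × £2,138.53 − £108,000 = £20,311.80.
Loan 1 is lower by £5,757.36.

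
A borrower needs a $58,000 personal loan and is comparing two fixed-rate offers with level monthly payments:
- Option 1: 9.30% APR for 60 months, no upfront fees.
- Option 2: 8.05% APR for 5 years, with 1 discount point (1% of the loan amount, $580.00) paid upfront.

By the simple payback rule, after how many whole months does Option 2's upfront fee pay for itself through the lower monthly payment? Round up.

Option 1: at 9.30% the monthly rate is 0.0077500, so the payment is 58,000 × 0.0077500 / (1 − 1.0077500^−60) = $1,212.45.
Option 2: at 8.05% the monthly rate is 0.0067083, so the payment is 58,000 × 0.0067083 / (1 − 1.0067083^−60) = $1,177.42.
Monthly savings = $1,212.45 − $1,177.42 = $35.03.
Break-even = $580.00 / $35.03 = 16.56 → 17 months.

17 months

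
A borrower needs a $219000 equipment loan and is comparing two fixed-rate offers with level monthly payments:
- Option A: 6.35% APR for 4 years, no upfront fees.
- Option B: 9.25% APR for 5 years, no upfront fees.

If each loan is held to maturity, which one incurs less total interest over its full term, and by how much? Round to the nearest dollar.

Option A by $25,797

Option A: at 6.35% the monthly rate is 0.0052917, so the payment is 219,000 × 0.0052917 / (1 − 1.0052917^−48) = $5,178.44.
Total interest on Option A = 48 × $5,178.44 − $219,000 = $29,565.12.
Option B: at 9.25% the monthly rate is 0.0077083, so the payment is 219,000 × 0.0077083 / (1 − 1.0077083^−60) = $4,572.70.
Total interest on Option B = 60 × $4,572.70 − $219,000 = $55,362.00.
Option A is lower by $25,796.88.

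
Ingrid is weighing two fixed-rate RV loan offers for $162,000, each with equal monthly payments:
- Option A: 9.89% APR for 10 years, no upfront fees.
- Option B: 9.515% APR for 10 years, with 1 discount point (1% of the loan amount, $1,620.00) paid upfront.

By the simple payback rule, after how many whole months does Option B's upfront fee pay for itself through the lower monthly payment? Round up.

Option A: at 9.89% the monthly rate is 0.0082417, so the payment is 162,000 × 0.0082417 / (1 − 1.0082417^−120) = $2,130.99.
Option B: at 9.515% the monthly rate is 0.0079292, so the payment is 162,000 × 0.0079292 / (1 − 1.0079292^−120) = $2,097.57.
Monthly savings = $2,130.99 − $2,097.57 = $33.42.
Break-even = $1,620.00 / $33.42 = 48.47 → 49 months.

49 months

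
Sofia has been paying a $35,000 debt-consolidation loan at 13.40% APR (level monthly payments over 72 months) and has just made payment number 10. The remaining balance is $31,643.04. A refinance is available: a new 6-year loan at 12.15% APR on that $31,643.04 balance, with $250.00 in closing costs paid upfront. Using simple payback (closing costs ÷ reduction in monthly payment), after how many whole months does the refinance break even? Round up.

Current payment = 35,000 × 13.4%/12 / (1 − (1+0.0111667)^−72) = $710.00.
Refinanced payment = 31,643.04 × 0.0101250 / (1 − (1+0.0101250)^−72) = $621.10.
Monthly savings = $710.00 − $621.10 = $88.90.
Break-even = $250.00 / $88.90 = 2.81 → 3 months.

3 months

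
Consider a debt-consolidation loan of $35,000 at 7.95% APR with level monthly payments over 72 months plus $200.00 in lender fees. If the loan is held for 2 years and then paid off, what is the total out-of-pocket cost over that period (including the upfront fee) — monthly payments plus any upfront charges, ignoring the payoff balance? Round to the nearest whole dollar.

Monthly rate = 7.95%/12 = 0.0066250; payment = 35,000 × 0.0066250 / (1 − (1+0.0066250)^−72) = $612.81.
Total outlay = 24 × $612.81 + $200.00 = $14,907.44.

$14,907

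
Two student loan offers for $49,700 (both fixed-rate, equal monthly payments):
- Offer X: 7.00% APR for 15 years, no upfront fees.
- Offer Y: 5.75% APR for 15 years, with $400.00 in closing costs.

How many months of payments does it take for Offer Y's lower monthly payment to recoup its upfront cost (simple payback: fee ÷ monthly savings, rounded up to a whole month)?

12 months

Offer X: monthly rate = 7%/12 = 0.0058333; payment = 49,700 × 0.0058333 / (1 − (1+0.0058333)^−180) = $446.72.
Offer Y: at 5.75% the monthly rate is 0.0047917, so the payment is 49,700 × 0.0047917 / (1 − 1.0047917^−180) = $412.71.
Monthly savings = $446.72 − $412.71 = $34.01.
Break-even = $400.00 / $34.01 = 11.76 → 12 months.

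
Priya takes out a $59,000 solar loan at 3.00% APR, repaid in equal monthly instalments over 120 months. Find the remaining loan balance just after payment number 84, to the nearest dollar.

With monthly rate i = 3%/12 = 0.0025000, the balance after k of n payments is P · [(1+i)^n − (1+i)^k] / [(1+i)^n − 1].
(1+0.0025000)^120 = 1.34935355 and (1+0.0025000)^84 = 1.23335480, so the balance is 59,000 × (1.34935355 − 1.23335480) / (1.34935355 − 1) = $19,590.26.

$19,590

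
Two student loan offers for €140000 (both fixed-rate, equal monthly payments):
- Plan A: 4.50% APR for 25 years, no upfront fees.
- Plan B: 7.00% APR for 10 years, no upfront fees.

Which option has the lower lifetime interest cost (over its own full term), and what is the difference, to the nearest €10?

Plan B by €38,390

Plan A: at 4.50% the monthly rate is 0.0037500, so the payment is 140,000 × 0.0037500 / (1 − 1.0037500^−300) = €778.17.
Total interest on Plan A = 300 × €778.17 − €140,000 = €93,451.00.
Plan B: monthly rate = 7%/12 = 0.0058333; payment = 140,000 × 0.0058333 / (1 − (1+0.0058333)^−120) = €1,625.52.
Total interest on Plan B = 120 × €1,625.52 − €140,000 = €55,062.40.
Plan B is lower by €38,388.60.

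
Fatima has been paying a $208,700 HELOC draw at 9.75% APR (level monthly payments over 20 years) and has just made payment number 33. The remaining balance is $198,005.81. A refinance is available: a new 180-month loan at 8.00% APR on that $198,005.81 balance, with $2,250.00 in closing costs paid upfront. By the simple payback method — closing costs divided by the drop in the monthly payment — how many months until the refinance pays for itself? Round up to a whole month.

26 months

Current payment = 208,700 × 9.75%/12 / (1 − (1+0.0081250)^−240) = $1,979.55.
Refinanced payment = 198,005.81 × 0.0066667 / (1 − (1+0.0066667)^−180) = $1,892.25.
Monthly savings = $1,979.55 − $1,892.25 = $87.30.
Break-even = $2,250.00 / $87.30 = 25.77 → 26 months.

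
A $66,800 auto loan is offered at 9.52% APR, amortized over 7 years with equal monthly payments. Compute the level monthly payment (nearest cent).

$1,092.46

Monthly rate = 9.52%/12 = 0.0079333; payment = 66,800 × 0.0079333 / (1 − (1+0.0079333)^−84) = $1,092.46.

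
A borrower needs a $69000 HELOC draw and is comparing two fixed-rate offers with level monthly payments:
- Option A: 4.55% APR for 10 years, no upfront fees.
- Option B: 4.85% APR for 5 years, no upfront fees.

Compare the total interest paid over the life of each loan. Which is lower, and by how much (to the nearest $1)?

Option B by $8,170

Option A: at 4.55% the monthly rate is 0.0037917, so the payment is 69,000 × 0.0037917 / (1 − 1.0037917^−120) = $716.77.
Total interest on Option A = 120 × $716.77 − $69,000 = $17,012.40.
Option B: at 4.85% the monthly rate is 0.0040417, so the payment is 69,000 × 0.0040417 / (1 − 1.0040417^−60) = $1,297.38.
Total interest on Option B = 60 × $1,297.38 − $69,000 = $8,842.80.
Option B is lower by $8,169.60.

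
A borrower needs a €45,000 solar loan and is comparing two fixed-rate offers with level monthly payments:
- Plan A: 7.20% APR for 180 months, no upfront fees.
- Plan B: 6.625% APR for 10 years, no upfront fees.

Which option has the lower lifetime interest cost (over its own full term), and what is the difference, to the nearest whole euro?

Plan A: at 7.20% the monthly rate is 0.0060000, so the payment is 45,000 × 0.0060000 / (1 − 1.0060000^−180) = €409.52.
Total interest on Plan A = 180 × €409.52 − €45,000 = €28,713.60.
Plan B: at 6.625% the monthly rate is 0.0055208, so the payment is 45,000 × 0.0055208 / (1 − 1.0055208^−120) = €513.83.
Total interest on Plan B = 120 × €513.83 − €45,000 = €16,659.60.
Plan B is lower by €12,054.00.

Plan B by €12,054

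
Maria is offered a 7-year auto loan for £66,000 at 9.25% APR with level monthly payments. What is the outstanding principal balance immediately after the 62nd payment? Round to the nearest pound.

£21,581

With monthly rate i = 9.25%/12 = 0.0077083, the balance after k of n payments is P · [(1+i)^n − (1+i)^k] / [(1+i)^n − 1].
(1+0.0077083)^84 = 1.90601977 and (1+0.0077083)^62 = 1.60975840, so the balance is 66,000 × (1.90601977 − 1.60975840) / (1.90601977 − 1) = £21,581.48.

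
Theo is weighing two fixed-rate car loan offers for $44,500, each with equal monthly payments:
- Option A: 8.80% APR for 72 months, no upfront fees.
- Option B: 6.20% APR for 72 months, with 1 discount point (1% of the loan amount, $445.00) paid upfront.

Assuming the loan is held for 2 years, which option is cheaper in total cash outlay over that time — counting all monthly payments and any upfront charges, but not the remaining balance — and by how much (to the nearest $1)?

Option A: at 8.80% the monthly rate is 0.0073333, so the payment is 44,500 × 0.0073333 / (1 − 1.0073333^−72) = $797.73.
Option B: monthly rate = 6.2%/12 = 0.0051667; payment = 44,500 × 0.0051667 / (1 − (1+0.0051667)^−72) = $741.70.
Over 24 months: Option A costs 24 × $797.73 = $19,145.52; Option B costs 24 × $741.70 + $445.00 = $18,245.80.
Option B is cheaper by $19,145.52 − $18,245.80 = $899.72.

Option B by $900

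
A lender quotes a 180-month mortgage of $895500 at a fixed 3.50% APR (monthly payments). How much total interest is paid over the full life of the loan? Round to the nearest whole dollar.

$256,819

At 3.50% the monthly rate is 0.0029167, so the payment is 895,500 × 0.0029167 / (1 − 1.0029167^−180) = $6,401.77.
Total paid = 180 × $6,401.77 = $1,152,318.60; interest = $1,152,318.60 − $895,500 = $256,818.60.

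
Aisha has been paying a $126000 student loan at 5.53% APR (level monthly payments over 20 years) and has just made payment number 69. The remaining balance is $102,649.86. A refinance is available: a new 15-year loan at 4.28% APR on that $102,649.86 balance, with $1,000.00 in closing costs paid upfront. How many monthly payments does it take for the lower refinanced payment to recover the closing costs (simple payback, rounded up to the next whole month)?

Current payment = 126,000 × 5.53%/12 / (1 − (1+0.0046083)^−240) = $868.87.
Refinanced payment = 102,649.86 × 0.0035667 / (1 − (1+0.0035667)^−180) = $773.77.
Monthly savings = $868.87 − $773.77 = $95.10.
Break-even = $1,000.00 / $95.10 = 10.52 → 11 months.

11 months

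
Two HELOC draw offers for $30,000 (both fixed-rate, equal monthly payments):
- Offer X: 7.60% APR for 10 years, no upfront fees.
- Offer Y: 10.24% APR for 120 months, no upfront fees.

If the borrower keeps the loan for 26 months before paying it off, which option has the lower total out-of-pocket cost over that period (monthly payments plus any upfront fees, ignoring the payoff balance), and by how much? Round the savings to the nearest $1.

Offer X: monthly rate = 7.6%/12 = 0.0063333; payment = 30,000 × 0.0063333 / (1 − (1+0.0063333)^−120) = $357.67.
Offer Y: at 10.24% the monthly rate is 0.0085333, so the payment is 30,000 × 0.0085333 / (1 − 1.0085333^−120) = $400.45.
Over 26 months: Offer X costs 26 × $357.67 = $9,299.42; Offer Y costs 26 × $400.45 = $10,411.70.
Offer X is cheaper by $10,411.70 − $9,299.42 = $1,112.28.

Offer X by $1,112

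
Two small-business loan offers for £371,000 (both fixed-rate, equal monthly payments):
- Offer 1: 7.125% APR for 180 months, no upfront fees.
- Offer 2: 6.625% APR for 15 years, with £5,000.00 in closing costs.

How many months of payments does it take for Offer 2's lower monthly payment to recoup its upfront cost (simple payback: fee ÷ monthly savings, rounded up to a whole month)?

Offer 1: monthly rate = 7.125%/12 = 0.0059375; payment = 371,000 × 0.0059375 / (1 − (1+0.0059375)^−180) = £3,360.63.
Offer 2: at 6.625% the monthly rate is 0.0055208, so the payment is 371,000 × 0.0055208 / (1 − 1.0055208^−180) = £3,257.36.
Monthly savings = £3,360.63 − £3,257.36 = £103.27.
Break-even = £5,000.00 / £103.27 = 48.42 → 49 months.

49 months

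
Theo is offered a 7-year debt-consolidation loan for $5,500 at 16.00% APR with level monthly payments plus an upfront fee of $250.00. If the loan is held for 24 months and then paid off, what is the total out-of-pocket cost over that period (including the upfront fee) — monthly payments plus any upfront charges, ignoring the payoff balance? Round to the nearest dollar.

At 16.00% the monthly rate is 0.0133333, so the payment is 5,500 × 0.0133333 / (1 − 1.0133333^−84) = $109.24.
Total outlay = 24 × $109.24 + $250.00 = $2,871.76.

$2,872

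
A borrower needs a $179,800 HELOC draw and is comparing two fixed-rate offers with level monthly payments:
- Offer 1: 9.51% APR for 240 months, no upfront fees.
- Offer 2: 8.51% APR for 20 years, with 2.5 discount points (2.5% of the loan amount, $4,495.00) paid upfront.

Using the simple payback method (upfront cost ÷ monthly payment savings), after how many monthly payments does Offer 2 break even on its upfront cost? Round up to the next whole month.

39 months

Offer 1: monthly rate = 9.51%/12 = 0.0079250; payment = 179,800 × 0.0079250 / (1 − (1+0.0079250)^−240) = $1,677.15.
Offer 2: monthly rate = 8.51%/12 = 0.0070917; payment = 179,800 × 0.0070917 / (1 − (1+0.0070917)^−240) = $1,561.48.
Monthly savings = $1,677.15 − $1,561.48 = $115.67.
Break-even = $4,495.00 / $115.67 = 38.86 → 39 months.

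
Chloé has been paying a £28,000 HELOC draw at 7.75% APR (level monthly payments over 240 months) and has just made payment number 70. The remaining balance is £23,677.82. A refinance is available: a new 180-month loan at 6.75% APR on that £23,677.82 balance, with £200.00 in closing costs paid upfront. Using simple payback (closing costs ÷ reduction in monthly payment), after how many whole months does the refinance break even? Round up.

Current payment = 28,000 × 7.75%/12 / (1 − (1+0.0064583)^−240) = £229.87.
Refinanced payment = 23,677.82 × 0.0056250 / (1 − (1+0.0056250)^−180) = £209.53.
Monthly savings = £229.87 − £209.53 = £20.34.
Break-even = £200.00 / £20.34 = 9.83 → 10 months.

10 months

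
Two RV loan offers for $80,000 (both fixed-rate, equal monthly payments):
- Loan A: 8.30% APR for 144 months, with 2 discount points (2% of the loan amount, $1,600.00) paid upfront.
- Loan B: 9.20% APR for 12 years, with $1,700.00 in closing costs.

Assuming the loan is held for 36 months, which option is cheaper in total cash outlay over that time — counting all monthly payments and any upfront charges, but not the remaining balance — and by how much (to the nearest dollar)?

Loan A by $1,550

Loan A: monthly rate = 8.3%/12 = 0.0069167; payment = 80,000 × 0.0069167 / (1 − (1+0.0069167)^−144) = $879.18.
Loan B: monthly rate = 9.2%/12 = 0.0076667; payment = 80,000 × 0.0076667 / (1 − (1+0.0076667)^−144) = $919.46.
Over 36 months: Loan A costs 36 × $879.18 + $1,600.00 = $33,250.48; Loan B costs 36 × $919.46 + $1,700.00 = $34,800.56.
Loan A is cheaper by $34,800.56 − $33,250.48 = $1,550.08.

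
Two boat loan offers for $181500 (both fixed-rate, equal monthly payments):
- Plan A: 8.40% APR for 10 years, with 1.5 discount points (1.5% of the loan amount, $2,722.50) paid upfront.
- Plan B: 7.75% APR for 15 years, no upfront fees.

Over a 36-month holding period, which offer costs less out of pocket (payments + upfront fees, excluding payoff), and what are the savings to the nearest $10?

Plan A: at 8.40% the monthly rate is 0.0070000, so the payment is 181,500 × 0.0070000 / (1 − 1.0070000^−120) = $2,240.64.
Plan B: at 7.75% the monthly rate is 0.0064583, so the payment is 181,500 × 0.0064583 / (1 − 1.0064583^−180) = $1,708.42.
Over 36 months: Plan A costs 36 × $2,240.64 + $2,722.50 = $83,385.54; Plan B costs 36 × $1,708.42 = $61,503.12.
Plan B is cheaper by $83,385.54 − $61,503.12 = $21,882.42.

Plan B by $21,880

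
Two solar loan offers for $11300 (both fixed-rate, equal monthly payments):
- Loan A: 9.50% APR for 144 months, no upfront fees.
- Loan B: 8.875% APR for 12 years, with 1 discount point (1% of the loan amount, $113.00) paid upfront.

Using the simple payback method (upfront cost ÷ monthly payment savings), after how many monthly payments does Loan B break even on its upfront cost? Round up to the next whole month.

Loan A: monthly rate = 9.5%/12 = 0.0079167; payment = 11,300 × 0.0079167 / (1 − (1+0.0079167)^−144) = $131.80.
Loan B: at 8.875% the monthly rate is 0.0073958, so the payment is 11,300 × 0.0073958 / (1 − 1.0073958^−144) = $127.80.
Monthly savings = $131.80 − $127.80 = $4.00.
Break-even = $113.00 / $4.00 = 28.25 → 29 months.

29 months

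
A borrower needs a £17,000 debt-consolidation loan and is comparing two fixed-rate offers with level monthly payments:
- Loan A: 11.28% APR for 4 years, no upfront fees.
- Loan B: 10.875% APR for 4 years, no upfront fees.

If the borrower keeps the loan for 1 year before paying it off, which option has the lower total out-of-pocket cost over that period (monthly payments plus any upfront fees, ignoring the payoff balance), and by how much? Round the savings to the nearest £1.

Loan A: at 11.28% the monthly rate is 0.0094000, so the payment is 17,000 × 0.0094000 / (1 − 1.0094000^−48) = £441.69.
Loan B: monthly rate = 10.875%/12 = 0.0090625; payment = 17,000 × 0.0090625 / (1 − (1+0.0090625)^−48) = £438.34.
Over 12 months: Loan A costs 12 × £441.69 = £5,300.28; Loan B costs 12 × £438.34 = £5,260.08.
Loan B is cheaper by £5,300.28 − £5,260.08 = £40.20.

Loan B by £40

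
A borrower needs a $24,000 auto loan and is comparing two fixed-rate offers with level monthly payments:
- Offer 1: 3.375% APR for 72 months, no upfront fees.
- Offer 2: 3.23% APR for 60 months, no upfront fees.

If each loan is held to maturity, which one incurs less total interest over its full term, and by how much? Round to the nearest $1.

Offer 2 by $523

Offer 1: monthly rate = 3.375%/12 = 0.0028125; payment = 24,000 × 0.0028125 / (1 − (1+0.0028125)^−72) = $368.69.
Total interest on Offer 1 = 72 × $368.69 − $24,000 = $2,545.68.
Offer 2: at 3.23% the monthly rate is 0.0026917, so the payment is 24,000 × 0.0026917 / (1 − 1.0026917^−60) = $433.71.
Total interest on Offer 2 = 60 × $433.71 − $24,000 = $2,022.60.
Offer 2 is lower by $523.08.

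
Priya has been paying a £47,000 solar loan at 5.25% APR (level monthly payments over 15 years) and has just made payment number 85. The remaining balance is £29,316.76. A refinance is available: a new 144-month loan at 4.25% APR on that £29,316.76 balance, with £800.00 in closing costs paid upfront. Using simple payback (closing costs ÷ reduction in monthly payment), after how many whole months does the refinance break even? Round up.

Current payment = 47,000 × 5.25%/12 / (1 − (1+0.0043750)^−180) = £377.82.
Refinanced payment = 29,316.76 × 0.0035417 / (1 − (1+0.0035417)^−144) = £260.25.
Monthly savings = £377.82 − £260.25 = £117.57.
Break-even = £800.00 / £117.57 = 6.80 → 7 months.

7 months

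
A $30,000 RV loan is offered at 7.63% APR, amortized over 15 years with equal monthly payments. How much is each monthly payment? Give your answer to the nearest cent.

Monthly rate = 7.63%/12 = 0.0063583; payment = 30,000 × 0.0063583 / (1 − (1+0.0063583)^−180) = $280.32.

$280.32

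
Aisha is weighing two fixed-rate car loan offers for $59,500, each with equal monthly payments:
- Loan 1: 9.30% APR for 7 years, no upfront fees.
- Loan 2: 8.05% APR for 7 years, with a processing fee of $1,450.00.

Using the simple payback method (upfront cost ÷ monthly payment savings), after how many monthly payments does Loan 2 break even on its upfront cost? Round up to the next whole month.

39 months

Loan 1: at 9.30% the monthly rate is 0.0077500, so the payment is 59,500 × 0.0077500 / (1 − 1.0077500^−84) = $966.38.
Loan 2: monthly rate = 8.05%/12 = 0.0067083; payment = 59,500 × 0.0067083 / (1 − (1+0.0067083)^−84) = $928.86.
Monthly savings = $966.38 − $928.86 = $37.52.
Break-even = $1,450.00 / $37.52 = 38.65 → 39 months.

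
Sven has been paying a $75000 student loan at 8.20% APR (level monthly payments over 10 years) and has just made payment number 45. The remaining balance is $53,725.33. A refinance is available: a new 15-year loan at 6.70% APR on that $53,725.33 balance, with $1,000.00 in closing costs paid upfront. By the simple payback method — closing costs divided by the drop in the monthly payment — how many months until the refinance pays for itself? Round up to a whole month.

Current payment = 75,000 × 8.2%/12 / (1 − (1+0.0068333)^−120) = $917.90.
Refinanced payment = 53,725.33 × 0.0055833 / (1 − (1+0.0055833)^−180) = $473.93.
Monthly savings = $917.90 − $473.93 = $443.97.
Break-even = $1,000.00 / $443.97 = 2.25 → 3 months.

3 months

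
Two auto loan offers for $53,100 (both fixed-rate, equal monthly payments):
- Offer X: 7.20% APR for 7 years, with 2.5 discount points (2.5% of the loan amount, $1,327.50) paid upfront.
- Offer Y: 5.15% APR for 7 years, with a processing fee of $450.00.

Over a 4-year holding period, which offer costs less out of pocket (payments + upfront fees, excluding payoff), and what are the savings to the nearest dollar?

Offer X: at 7.20% the monthly rate is 0.0060000, so the payment is 53,100 × 0.0060000 / (1 − 1.0060000^−84) = $806.62.
Offer Y: at 5.15% the monthly rate is 0.0042917, so the payment is 53,100 × 0.0042917 / (1 − 1.0042917^−84) = $754.26.
Over 48 months: Offer X costs 48 × $806.62 + $1,327.50 = $40,045.26; Offer Y costs 48 × $754.26 + $450.00 = $36,654.48.
Offer Y is cheaper by $40,045.26 − $36,654.48 = $3,390.78.

Offer Y by $3,391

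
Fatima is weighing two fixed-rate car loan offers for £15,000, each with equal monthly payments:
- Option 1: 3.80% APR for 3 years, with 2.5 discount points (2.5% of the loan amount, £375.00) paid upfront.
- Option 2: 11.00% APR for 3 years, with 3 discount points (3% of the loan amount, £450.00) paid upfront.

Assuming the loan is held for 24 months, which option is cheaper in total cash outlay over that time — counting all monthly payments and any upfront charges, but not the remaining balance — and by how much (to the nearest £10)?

Option 1 by £1,260

Option 1: at 3.80% the monthly rate is 0.0031667, so the payment is 15,000 × 0.0031667 / (1 − 1.0031667^−36) = £441.53.
Option 2: monthly rate = 11%/12 = 0.0091667; payment = 15,000 × 0.0091667 / (1 − (1+0.0091667)^−36) = £491.08.
Over 24 months: Option 1 costs 24 × £441.53 + £375.00 = £10,971.72; Option 2 costs 24 × £491.08 + £450.00 = £12,235.92.
Option 1 is cheaper by £12,235.92 − £10,971.72 = £1,264.20.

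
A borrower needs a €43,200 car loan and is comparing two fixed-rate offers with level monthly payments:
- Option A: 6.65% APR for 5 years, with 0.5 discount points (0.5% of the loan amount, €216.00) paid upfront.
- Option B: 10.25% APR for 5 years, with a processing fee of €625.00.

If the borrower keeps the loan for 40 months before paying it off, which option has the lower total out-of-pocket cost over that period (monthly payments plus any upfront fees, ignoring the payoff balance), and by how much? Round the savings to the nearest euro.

Option A by €3,405

Option A: at 6.65% the monthly rate is 0.0055417, so the payment is 43,200 × 0.0055417 / (1 − 1.0055417^−60) = €848.30.
Option B: monthly rate = 10.25%/12 = 0.0085417; payment = 43,200 × 0.0085417 / (1 − (1+0.0085417)^−60) = €923.20.
Over 40 months: Option A costs 40 × €848.30 + €216.00 = €34,148.00; Option B costs 40 × €923.20 + €625.00 = €37,553.00.
Option A is cheaper by €37,553.00 − €34,148.00 = €3,405.00.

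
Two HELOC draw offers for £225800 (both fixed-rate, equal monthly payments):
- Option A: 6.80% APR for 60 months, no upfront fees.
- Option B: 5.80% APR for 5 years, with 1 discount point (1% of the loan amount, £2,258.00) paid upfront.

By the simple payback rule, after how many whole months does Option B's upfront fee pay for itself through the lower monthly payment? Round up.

Option A: monthly rate = 6.8%/12 = 0.0056667; payment = 225,800 × 0.0056667 / (1 − (1+0.0056667)^−60) = £4,449.83.
Option B: at 5.80% the monthly rate is 0.0048333, so the payment is 225,800 × 0.0048333 / (1 − 1.0048333^−60) = £4,344.38.
Monthly savings = £4,449.83 − £4,344.38 = £105.45.
Break-even = £2,258.00 / £105.45 = 21.41 → 22 months.

22 months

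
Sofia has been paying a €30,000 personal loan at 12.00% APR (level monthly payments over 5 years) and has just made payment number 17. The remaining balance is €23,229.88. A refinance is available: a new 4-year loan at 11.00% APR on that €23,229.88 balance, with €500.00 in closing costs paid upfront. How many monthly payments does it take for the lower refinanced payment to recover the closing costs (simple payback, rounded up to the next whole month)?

Current payment = 30,000 × 12%/12 / (1 − (1+0.0100000)^−60) = €667.33.
Refinanced payment = 23,229.88 × 0.0091667 / (1 − (1+0.0091667)^−48) = €600.39.
Monthly savings = €667.33 − €600.39 = €66.94.
Break-even = €500.00 / €66.94 = 7.47 → 8 months.

8 months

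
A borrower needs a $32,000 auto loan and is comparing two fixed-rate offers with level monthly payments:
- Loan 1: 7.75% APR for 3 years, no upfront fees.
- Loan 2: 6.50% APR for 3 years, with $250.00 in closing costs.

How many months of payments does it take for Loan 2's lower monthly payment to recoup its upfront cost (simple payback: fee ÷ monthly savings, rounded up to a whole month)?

14 months

Loan 1: at 7.75% the monthly rate is 0.0064583, so the payment is 32,000 × 0.0064583 / (1 − 1.0064583^−36) = $999.08.
Loan 2: monthly rate = 6.5%/12 = 0.0054167; payment = 32,000 × 0.0054167 / (1 − (1+0.0054167)^−36) = $980.77.
Monthly savings = $999.08 − $980.77 = $18.31.
Break-even = $250.00 / $18.31 = 13.65 → 14 months.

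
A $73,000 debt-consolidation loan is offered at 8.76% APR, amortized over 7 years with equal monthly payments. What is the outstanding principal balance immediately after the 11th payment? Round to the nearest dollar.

$65,780

With monthly rate i = 8.76%/12 = 0.0073000, the balance after k of n payments is P · [(1+i)^n − (1+i)^k] / [(1+i)^n − 1].
(1+0.0073000)^84 = 1.84222237 and (1+0.0073000)^11 = 1.08329608, so the balance is 73,000 × (1.84222237 − 1.08329608) / (1.84222237 − 1) = $65,780.27.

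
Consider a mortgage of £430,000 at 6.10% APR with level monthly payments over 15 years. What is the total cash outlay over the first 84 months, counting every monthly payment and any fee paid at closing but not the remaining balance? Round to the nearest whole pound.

At 6.10% the monthly rate is 0.0050833, so the payment is 430,000 × 0.0050833 / (1 − 1.0050833^−180) = £3,651.86.
Total outlay = 84 × £3,651.86 = £306,756.24.

£306,756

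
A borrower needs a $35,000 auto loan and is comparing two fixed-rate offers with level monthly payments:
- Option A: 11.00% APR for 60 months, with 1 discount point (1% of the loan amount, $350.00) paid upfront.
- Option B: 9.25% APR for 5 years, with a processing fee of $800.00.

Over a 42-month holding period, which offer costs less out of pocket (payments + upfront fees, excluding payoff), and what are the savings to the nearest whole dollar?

Option B by $818

Option A: monthly rate = 11%/12 = 0.0091667; payment = 35,000 × 0.0091667 / (1 − (1+0.0091667)^−60) = $760.98.
Option B: monthly rate = 9.25%/12 = 0.0077083; payment = 35,000 × 0.0077083 / (1 − (1+0.0077083)^−60) = $730.80.
Over 42 months: Option A costs 42 × $760.98 + $350.00 = $32,311.16; Option B costs 42 × $730.80 + $800.00 = $31,493.60.
Option B is cheaper by $32,311.16 − $31,493.60 = $817.56.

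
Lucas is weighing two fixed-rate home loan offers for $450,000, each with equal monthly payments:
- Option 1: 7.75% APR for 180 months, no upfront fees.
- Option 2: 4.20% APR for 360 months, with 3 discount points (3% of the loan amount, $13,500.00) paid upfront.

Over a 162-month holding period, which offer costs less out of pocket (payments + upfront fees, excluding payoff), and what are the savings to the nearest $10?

Option 1: at 7.75% the monthly rate is 0.0064583, so the payment is 450,000 × 0.0064583 / (1 − 1.0064583^−180) = $4,235.74.
Option 2: monthly rate = 4.2%/12 = 0.0035000; payment = 450,000 × 0.0035000 / (1 − (1+0.0035000)^−360) = $2,200.58.
Over 162 months: Option 1 costs 162 × $4,235.74 = $686,189.88; Option 2 costs 162 × $2,200.58 + $13,500.00 = $369,993.96.
Option 2 is cheaper by $686,189.88 − $369,993.96 = $316,195.92.

Option 2 by $316,200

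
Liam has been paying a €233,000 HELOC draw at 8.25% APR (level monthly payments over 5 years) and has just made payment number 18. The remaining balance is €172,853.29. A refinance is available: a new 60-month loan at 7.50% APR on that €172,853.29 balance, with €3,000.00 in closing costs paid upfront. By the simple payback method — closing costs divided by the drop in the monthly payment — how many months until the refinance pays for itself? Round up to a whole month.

3 months

Current payment = 233,000 × 8.25%/12 / (1 − (1+0.0068750)^−60) = €4,752.33.
Refinanced payment = 172,853.29 × 0.0062500 / (1 − (1+0.0062500)^−60) = €3,463.63.
Monthly savings = €4,752.33 − €3,463.63 = €1,288.70.
Break-even = €3,000.00 / €1,288.70 = 2.33 → 3 months.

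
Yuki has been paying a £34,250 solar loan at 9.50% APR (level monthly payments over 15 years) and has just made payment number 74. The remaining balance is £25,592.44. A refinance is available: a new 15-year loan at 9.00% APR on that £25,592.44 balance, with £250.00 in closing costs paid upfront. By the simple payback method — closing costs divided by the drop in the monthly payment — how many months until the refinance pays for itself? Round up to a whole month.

3 months

Current payment = 34,250 × 9.5%/12 / (1 − (1+0.0079167)^−180) = £357.65.
Refinanced payment = 25,592.44 × 0.0075000 / (1 − (1+0.0075000)^−180) = £259.58.
Monthly savings = £357.65 − £259.58 = £98.07.
Break-even = £250.00 / £98.07 = 2.55 → 3 months.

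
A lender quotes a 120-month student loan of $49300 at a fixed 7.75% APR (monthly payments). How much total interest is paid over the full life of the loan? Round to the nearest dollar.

At 7.75% the monthly rate is 0.0064583, so the payment is 49,300 × 0.0064583 / (1 − 1.0064583^−120) = $591.65.
Total paid = 120 × $591.65 = $70,998.00; interest = $70,998.00 − $49,300 = $21,698.00.

$21,698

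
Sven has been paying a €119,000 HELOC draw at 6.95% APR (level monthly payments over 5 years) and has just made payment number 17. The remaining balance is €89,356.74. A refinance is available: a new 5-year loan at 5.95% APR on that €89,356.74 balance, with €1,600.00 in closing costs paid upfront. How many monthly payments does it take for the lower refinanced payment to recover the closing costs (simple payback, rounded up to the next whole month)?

3 months

Current payment = 119,000 × 6.95%/12 / (1 − (1+0.0057917)^−60) = €2,353.54.
Refinanced payment = 89,356.74 × 0.0049583 / (1 − (1+0.0049583)^−60) = €1,725.44.
Monthly savings = €2,353.54 − €1,725.44 = €628.10.
Break-even = €1,600.00 / €628.10 = 2.55 → 3 months.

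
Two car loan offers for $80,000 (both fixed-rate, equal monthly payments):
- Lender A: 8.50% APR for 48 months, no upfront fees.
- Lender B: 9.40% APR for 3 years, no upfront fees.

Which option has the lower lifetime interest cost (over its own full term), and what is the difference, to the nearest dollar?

Lender B by $2,529

Lender A: at 8.50% the monthly rate is 0.0070833, so the payment is 80,000 × 0.0070833 / (1 − 1.0070833^−48) = $1,971.86.
Total interest on Lender A = 48 × $1,971.86 − $80,000 = $14,649.28.
Lender B: monthly rate = 9.4%/12 = 0.0078333; payment = 80,000 × 0.0078333 / (1 − (1+0.0078333)^−36) = $2,558.90.
Total interest on Lender B = 36 × $2,558.90 − $80,000 = $12,120.40.
Lender B is lower by $2,528.88.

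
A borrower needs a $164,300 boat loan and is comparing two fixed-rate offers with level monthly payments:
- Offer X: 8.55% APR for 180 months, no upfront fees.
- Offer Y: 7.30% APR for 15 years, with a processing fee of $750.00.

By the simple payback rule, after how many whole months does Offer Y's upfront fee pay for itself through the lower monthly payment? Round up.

Offer X: at 8.55% the monthly rate is 0.0071250, so the payment is 164,300 × 0.0071250 / (1 − 1.0071250^−180) = $1,622.75.
Offer Y: monthly rate = 7.3%/12 = 0.0060833; payment = 164,300 × 0.0060833 / (1 − (1+0.0060833)^−180) = $1,504.47.
Monthly savings = $1,622.75 − $1,504.47 = $118.28.
Break-even = $750.00 / $118.28 = 6.34 → 7 months.

7 months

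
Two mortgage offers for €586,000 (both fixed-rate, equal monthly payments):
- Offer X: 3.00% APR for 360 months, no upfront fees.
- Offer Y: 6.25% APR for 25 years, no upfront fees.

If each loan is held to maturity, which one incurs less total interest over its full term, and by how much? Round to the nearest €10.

Offer X: at 3.00% the monthly rate is 0.0025000, so the payment is 586,000 × 0.0025000 / (1 − 1.0025000^−360) = €2,470.60.
Total interest on Offer X = 360 × €2,470.60 − €586,000 = €303,416.00.
Offer Y: monthly rate = 6.25%/12 = 0.0052083; payment = 586,000 × 0.0052083 / (1 − (1+0.0052083)^−300) = €3,865.66.
Total interest on Offer Y = 300 × €3,865.66 − €586,000 = €573,698.00.
Offer X is lower by €270,282.00.

Offer X by €270,280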